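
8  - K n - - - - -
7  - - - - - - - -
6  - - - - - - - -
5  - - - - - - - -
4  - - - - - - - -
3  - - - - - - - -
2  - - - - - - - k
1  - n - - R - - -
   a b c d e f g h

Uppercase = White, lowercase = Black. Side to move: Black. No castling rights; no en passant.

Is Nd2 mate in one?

After Nd2: white king on b8; in check: no.
White is not in check, so this cannot be checkmate.

no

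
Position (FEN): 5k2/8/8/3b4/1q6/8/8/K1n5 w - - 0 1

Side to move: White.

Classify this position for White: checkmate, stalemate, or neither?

White to move; white king on a1.
In check: no.
King squares — b1: attacked by Qb4; a2: attacked by Nc1; b2: attacked by Qb4.
Legal moves for White: none.
Not in check and no legal moves → stalemate.

stalemate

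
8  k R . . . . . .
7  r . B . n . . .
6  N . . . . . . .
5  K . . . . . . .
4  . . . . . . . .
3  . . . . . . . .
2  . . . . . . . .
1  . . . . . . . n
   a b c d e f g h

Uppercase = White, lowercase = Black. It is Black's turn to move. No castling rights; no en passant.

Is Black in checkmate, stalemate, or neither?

checkmate

Black to move; black king on a8.
In check: yes, from the white rook on b8.
King squares — a7: own rook; b7: attacked by Rb8; b8: attacked by Na6.
Legal moves for Black: none.
In check with no legal moves → checkmate.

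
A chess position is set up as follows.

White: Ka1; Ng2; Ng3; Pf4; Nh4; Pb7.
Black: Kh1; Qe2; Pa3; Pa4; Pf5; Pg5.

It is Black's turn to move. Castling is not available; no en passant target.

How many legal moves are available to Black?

Black to move; king on h1.
In check: yes, from the white knight on g3.
Legal moves: Kh2, Kg1.
Count: 2.

2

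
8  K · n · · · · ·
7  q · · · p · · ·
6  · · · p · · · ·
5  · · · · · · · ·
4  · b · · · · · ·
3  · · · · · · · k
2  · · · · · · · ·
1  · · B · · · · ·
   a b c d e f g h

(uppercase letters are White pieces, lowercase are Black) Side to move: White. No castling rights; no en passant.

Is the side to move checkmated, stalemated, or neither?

White to move; white king on a8.
In check: yes, from the black queen on a7.
King squares — a7: attacked by Nc8; b7: attacked by Qa7; b8: attacked by Qa7.
Legal moves for White: none.
In check with no legal moves → checkmate.

checkmate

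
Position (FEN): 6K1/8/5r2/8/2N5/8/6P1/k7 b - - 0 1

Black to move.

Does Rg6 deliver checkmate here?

After Rg6: white king on g8; in check: yes, from the black rook on g6.
White has 4 legal replies: Kh8, Kf8, Kh7, Kf7.
In check but a legal move exists → not checkmate.

no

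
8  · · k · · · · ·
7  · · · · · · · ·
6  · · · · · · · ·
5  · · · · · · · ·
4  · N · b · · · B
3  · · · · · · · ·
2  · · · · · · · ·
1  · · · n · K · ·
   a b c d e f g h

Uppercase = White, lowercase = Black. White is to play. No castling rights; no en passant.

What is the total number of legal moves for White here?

White to move; king on f1.
In check: no.
Legal moves: Bd8, Be7, Bf6, Bg5, Bg3, Bf2, Be1, Nc6, Na6, Nd5, Nd3, Nc2, Na2, Kg2, Ke2, Ke1.
Count: 16.

16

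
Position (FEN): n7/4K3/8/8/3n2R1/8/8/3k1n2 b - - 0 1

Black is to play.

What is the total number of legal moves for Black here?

19

Black to move; king on d1.
In check: no.
Legal moves: Nc7, Nb6, Ne6, Nc6+, Nf5+, Nb5, Nf3, Nb3, Ne2, Nc2, Ng3, Ne3, Nh2, Nd2, Ke2, Kd2, Kc2, Ke1, Kc1.
Count: 19.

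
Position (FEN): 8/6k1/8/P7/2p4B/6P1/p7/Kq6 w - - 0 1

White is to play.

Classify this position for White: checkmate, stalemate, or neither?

White to move; white king on a1.
In check: yes, from the black queen on b1.
King squares — b1: attacked by Pa2; a2: attacked by Qb1; b2: attacked by Qb1.
Legal moves for White: none.
In check with no legal moves → checkmate.

checkmate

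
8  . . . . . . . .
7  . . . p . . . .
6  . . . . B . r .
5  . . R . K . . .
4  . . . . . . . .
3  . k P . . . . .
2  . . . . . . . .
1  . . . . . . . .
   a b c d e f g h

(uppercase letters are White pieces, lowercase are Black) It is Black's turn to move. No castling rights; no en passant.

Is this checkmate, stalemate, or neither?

Black to move; black king on b3.
In check: yes, from the white bishop on e6.
Legal moves for Black: Ka4, Ka3, Kc2, Kb2, Rxe6+, dxe6, d5.
Black is in check but has 7 legal moves → neither.

neither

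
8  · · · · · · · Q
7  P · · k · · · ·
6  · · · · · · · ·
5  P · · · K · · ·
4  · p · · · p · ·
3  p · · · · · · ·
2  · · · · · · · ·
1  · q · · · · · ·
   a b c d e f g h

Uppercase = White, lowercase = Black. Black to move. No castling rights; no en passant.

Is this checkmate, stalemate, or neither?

Black to move; black king on d7.
In check: no.
Legal moves for Black include: Ke7, Kc7, Kc6, Qh7, Qg6, Qf5+, Qe4+, Qd3, Qb3, Qc2, Qb2+, Qa2, Qh1, Qg1, Qf1, Qe1+, Qd1, Qc1, ... (list truncated; more exist).
Black has legal moves and is not in check → neither.

neither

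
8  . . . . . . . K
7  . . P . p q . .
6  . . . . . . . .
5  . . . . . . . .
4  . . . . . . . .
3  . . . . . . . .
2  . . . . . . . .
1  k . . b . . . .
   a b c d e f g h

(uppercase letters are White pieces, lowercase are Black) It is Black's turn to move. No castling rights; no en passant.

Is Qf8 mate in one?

After Qf8: white king on h8; in check: yes, from the black queen on f8.
White has 1 legal reply: Kh7.
In check but a legal move exists → not checkmate.

no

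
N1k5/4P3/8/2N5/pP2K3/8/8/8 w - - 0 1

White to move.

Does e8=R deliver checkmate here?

yes

After e8=R: black king on c8; in check: yes, from the white rook on e8.
King squares — b7: attacked by Nc5; c7: attacked by Na8; d7: attacked by Nc5; b8: attacked by Re8; d8: attacked by Re8.
Black has no legal moves → checkmate.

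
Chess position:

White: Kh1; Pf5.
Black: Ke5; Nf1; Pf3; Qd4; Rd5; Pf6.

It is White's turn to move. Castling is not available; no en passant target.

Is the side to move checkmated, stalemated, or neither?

stalemate

White to move; white king on h1.
In check: no.
King squares — g1: attacked by Qd4; g2: attacked by Pf3; h2: attacked by Nf1.
Legal moves for White: none.
Not in check and no legal moves → stalemate.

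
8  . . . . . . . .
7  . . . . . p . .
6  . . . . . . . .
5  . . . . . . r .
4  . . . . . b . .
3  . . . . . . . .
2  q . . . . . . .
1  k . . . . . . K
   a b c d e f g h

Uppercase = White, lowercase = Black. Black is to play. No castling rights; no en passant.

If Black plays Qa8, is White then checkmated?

After Qa8: white king on h1; in check: yes, from the black queen on a8.
King squares — g1: attacked by Rg5; g2: attacked by Rg5; h2: attacked by Bf4.
White has no legal moves → checkmate.

yes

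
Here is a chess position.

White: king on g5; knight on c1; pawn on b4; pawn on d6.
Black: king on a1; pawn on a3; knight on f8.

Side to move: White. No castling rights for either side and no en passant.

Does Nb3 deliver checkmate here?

After Nb3: black king on a1; in check: yes, from the white knight on b3.
Black has 3 legal replies: Kb2, Ka2, Kb1.
In check but a legal move exists → not checkmate.

no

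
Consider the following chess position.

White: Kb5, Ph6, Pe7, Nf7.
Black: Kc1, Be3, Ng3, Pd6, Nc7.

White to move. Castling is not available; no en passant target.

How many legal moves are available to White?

5

White to move; king on b5.
In check: yes, from the black knight on c7.
Legal moves: Kc6, Ka5, Kc4, Kb4, Ka4.
Count: 5.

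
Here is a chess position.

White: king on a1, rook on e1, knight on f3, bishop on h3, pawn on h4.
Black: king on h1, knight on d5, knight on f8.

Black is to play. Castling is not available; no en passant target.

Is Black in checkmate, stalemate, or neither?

Black to move; black king on h1.
In check: yes, from the white rook on e1.
King squares — g1: attacked by Re1; g2: attacked by Bh3; h2: attacked by Nf3.
Legal moves for Black: none.
In check with no legal moves → checkmate.

checkmate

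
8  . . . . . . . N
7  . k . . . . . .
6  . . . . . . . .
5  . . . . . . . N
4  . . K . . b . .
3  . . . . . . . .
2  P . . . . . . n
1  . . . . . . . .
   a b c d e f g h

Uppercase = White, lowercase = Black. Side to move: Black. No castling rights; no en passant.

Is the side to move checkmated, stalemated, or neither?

Black to move; black king on b7.
In check: no.
Legal moves for Black include: Kc8, Kb8, Ka8, Kc7, Ka7, Kc6, Kb6, Ka6, Bb8, Bc7, Bh6, Bd6, Bg5, Be5, Bg3, Be3, Bd2, Bc1, ... (list truncated; more exist).
Black has legal moves and is not in check → neither.

neither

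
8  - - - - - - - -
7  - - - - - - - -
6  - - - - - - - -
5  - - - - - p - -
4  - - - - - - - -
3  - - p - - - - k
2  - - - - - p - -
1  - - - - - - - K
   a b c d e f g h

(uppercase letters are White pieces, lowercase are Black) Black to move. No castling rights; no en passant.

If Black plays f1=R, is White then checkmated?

After f1=R: white king on h1; in check: yes, from the black rook on f1.
King squares — g1: attacked by Rf1; g2: attacked by Kh3; h2: attacked by Kh3.
White has no legal moves → checkmate.

yes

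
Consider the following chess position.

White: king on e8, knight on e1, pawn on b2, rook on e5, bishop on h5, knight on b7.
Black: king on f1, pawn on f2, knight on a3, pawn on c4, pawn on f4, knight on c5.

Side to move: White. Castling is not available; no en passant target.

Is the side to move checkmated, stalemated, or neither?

neither

White to move; white king on e8.
In check: no.
Legal moves for White include: Kf8, Kd8, Kf7, Ke7, Nd8, Nd6, Nxc5, Na5, Bf7, Bg6, Bg4, Bf3, Be2+, Bd1, Re7, Re6, Rg5, Rf5, ... (list truncated; more exist).
White has legal moves and is not in check → neither.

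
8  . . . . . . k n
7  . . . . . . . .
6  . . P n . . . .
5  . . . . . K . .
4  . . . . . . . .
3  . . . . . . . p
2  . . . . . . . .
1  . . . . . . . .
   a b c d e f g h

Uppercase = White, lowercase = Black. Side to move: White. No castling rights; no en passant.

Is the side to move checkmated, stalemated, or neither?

neither

White to move; white king on f5.
In check: yes, from the black knight on d6.
King squares — e4: attacked by Nd6; f4: available; g4: available; e5: available; g5: available; e6: available; f6: available; g6: attacked by Nh8.
Legal moves for White: Kf6, Ke6, Kg5, Ke5, Kg4, Kf4.
White is in check but has 6 legal moves → neither.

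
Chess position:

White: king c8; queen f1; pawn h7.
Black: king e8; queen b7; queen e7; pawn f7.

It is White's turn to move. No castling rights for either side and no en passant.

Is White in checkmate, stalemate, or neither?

White to move; white king on c8.
In check: yes, from the black queen on b7.
King squares — b7: attacked by Qe7; c7: attacked by Qb7; d7: attacked by Qb7; b8: attacked by Qb7; d8: attacked by Qe7.
Legal moves for White: none.
In check with no legal moves → checkmate.

checkmate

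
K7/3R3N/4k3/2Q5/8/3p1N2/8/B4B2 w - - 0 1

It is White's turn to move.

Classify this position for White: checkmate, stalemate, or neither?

neither

White to move; white king on a8.
In check: no.
Legal moves for White include: Kb8, Kb7, Ka7, Nf8#, Nf6, Nhg5+, Rd8, Rg7, Rf7, Re7#, Rc7, Rb7, Ra7, Rd6+, Rd5, Rd4, Rxd3, Qf8, ... (list truncated; more exist).
White has legal moves and is not in check → neither.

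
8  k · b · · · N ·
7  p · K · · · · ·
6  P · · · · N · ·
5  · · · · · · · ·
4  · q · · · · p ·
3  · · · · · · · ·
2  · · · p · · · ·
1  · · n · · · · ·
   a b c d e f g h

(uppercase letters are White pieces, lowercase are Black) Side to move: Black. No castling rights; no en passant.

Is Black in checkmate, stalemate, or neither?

neither

Black to move; black king on a8.
In check: no.
Legal moves for Black include: Bd7, Bb7, Be6, Bxa6, Bf5, Qf8, Qb8+, Qe7+, Qb7+, Qd6+, Qb6+, Qc5+, Qb5, Qa5+, Qf4+, Qe4, Qd4, Qc4+, ... (list truncated; more exist).
Black has legal moves and is not in check → neither.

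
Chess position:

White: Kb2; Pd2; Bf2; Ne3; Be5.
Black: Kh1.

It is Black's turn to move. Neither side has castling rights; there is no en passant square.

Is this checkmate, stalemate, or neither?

Black to move; black king on h1.
In check: no.
King squares — g1: attacked by Bf2; g2: attacked by Ne3; h2: attacked by Be5.
Legal moves for Black: none.
Not in check and no legal moves → stalemate.

stalemate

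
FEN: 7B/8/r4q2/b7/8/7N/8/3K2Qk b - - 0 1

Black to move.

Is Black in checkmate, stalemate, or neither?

checkmate

Black to move; black king on h1.
In check: yes, from the white queen on g1.
King squares — g1: attacked by Nh3; g2: attacked by Qg1; h2: attacked by Qg1.
Legal moves for Black: none.
In check with no legal moves → checkmate.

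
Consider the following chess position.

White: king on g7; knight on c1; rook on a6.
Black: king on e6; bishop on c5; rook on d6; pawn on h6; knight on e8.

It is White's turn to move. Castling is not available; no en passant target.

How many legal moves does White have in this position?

White to move; king on g7.
In check: yes, from the black knight on e8.
Legal moves: Kh8, Kg8, Kf8, Kh7, Kxh6, Kg6.
Count: 6.

6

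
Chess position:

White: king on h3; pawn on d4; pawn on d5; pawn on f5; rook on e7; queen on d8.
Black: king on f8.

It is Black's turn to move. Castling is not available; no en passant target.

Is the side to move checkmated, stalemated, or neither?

Black to move; black king on f8.
In check: yes, from the white queen on d8.
King squares — e7: attacked by Qd8; f7: attacked by Re7; g7: attacked by Re7; e8: attacked by Re7; g8: attacked by Qd8.
Legal moves for Black: none.
In check with no legal moves → checkmate.

checkmate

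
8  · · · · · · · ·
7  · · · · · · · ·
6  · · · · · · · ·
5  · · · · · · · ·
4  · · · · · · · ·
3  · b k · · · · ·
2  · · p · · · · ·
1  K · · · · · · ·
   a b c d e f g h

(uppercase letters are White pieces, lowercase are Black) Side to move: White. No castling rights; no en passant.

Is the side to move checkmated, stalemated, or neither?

stalemate

White to move; white king on a1.
In check: no.
King squares — b1: attacked by Pc2; a2: attacked by Bb3; b2: attacked by Kc3.
Legal moves for White: none.
Not in check and no legal moves → stalemate.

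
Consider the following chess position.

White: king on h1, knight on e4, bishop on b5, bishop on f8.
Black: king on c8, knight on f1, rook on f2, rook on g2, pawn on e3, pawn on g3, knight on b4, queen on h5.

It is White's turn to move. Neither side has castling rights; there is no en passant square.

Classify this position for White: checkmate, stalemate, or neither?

White to move; white king on h1.
In check: yes, from the black queen on h5.
King squares — g1: attacked by Rg2; g2: attacked by Rf2; h2: attacked by Nf1.
Legal moves for White: none.
In check with no legal moves → checkmate.

checkmate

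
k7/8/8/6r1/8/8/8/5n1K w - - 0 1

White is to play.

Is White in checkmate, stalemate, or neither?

stalemate

White to move; white king on h1.
In check: no.
King squares — g1: attacked by Rg5; g2: attacked by Rg5; h2: attacked by Nf1.
Legal moves for White: none.
Not in check and no legal moves → stalemate.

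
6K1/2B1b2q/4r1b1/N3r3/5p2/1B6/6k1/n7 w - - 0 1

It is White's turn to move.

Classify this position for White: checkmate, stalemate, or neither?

checkmate

White to move; white king on g8.
In check: yes, from the black queen on h7.
King squares — f7: attacked by Bg6; g7: attacked by Qh7; h7: attacked by Bg6; f8: attacked by Be7; h8: attacked by Qh7.
Legal moves for White: none.
In check with no legal moves → checkmate.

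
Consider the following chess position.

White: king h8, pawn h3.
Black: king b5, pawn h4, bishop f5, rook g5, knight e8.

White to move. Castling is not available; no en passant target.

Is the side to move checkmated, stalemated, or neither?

White to move; white king on h8.
In check: no.
King squares — g7: attacked by Rg5; h7: attacked by Bf5; g8: attacked by Rg5.
Legal moves for White: none.
Not in check and no legal moves → stalemate.

stalemate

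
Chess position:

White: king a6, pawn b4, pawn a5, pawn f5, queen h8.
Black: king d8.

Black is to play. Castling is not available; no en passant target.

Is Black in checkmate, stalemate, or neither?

neither

Black to move; black king on d8.
In check: yes, from the white queen on h8.
Legal moves for Black: Ke7, Kd7, Kc7.
Black is in check but has 3 legal moves → neither.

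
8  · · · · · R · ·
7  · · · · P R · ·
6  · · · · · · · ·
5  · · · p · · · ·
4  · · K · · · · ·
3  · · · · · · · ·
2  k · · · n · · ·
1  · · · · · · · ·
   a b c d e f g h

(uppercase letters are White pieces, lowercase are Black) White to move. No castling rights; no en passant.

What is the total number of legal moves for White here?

White to move; king on c4.
In check: yes, from the black pawn on d5.
Legal moves: Kxd5, Kc5, Kb5, Kb4, Kd3.
Count: 5.

5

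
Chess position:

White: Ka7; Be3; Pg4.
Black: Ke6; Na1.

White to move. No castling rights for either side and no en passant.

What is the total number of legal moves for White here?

White to move; king on a7.
In check: no.
Legal moves: Kb8, Ka8, Kb7, Kb6, Ka6, Bh6, Bb6, Bg5, Bc5, Bf4, Bd4, Bf2, Bd2, Bg1, Bc1, g5.
Count: 16.

16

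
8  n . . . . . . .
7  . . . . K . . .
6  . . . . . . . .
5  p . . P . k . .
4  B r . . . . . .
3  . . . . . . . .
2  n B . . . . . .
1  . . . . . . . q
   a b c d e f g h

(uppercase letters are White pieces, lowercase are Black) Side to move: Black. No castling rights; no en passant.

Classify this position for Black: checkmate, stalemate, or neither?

Black to move; black king on f5.
In check: no.
Legal moves for Black include: Nc7, Nb6, Kg6, Kg5, Kg4, Kf4, Ke4, Rb8, Rb7+, Rb6, Rb5, Rh4, Rg4, Rf4, Re4+, Rd4, Rc4, Rxa4, ... (list truncated; more exist).
Black has legal moves and is not in check → neither.

neither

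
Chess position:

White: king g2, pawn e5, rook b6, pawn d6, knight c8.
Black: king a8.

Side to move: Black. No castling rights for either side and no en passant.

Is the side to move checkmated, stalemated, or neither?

Black to move; black king on a8.
In check: no.
King squares — a7: attacked by Nc8; b7: attacked by Rb6; b8: attacked by Rb6.
Legal moves for Black: none.
Not in check and no legal moves → stalemate.

stalemate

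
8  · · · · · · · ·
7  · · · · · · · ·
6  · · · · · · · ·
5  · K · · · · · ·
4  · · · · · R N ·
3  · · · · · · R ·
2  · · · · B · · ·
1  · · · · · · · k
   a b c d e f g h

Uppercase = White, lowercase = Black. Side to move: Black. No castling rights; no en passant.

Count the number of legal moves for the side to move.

Black to move; king on h1.
In check: no.
Legal moves: none.
Count: 0.

0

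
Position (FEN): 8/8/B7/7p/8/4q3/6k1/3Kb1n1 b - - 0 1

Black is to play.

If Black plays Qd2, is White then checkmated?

After Qd2: white king on d1; in check: yes, from the black queen on d2.
King squares — c1: attacked by Qd2; e1: attacked by Qd2; c2: attacked by Qd2; d2: attacked by Be1; e2: attacked by Ng1.
White has no legal moves → checkmate.

yes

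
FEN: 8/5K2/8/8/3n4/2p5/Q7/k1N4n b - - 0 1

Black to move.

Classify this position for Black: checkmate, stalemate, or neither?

checkmate

Black to move; black king on a1.
In check: yes, from the white queen on a2.
King squares — b1: attacked by Qa2; a2: attacked by Nc1; b2: attacked by Qa2.
Legal moves for Black: none.
In check with no legal moves → checkmate.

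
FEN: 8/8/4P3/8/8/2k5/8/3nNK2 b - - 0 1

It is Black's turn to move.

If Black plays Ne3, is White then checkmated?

no

After Ne3: white king on f1; in check: yes, from the black knight on e3.
White has 3 legal replies: Kf2, Ke2, Kg1.
In check but a legal move exists → not checkmate.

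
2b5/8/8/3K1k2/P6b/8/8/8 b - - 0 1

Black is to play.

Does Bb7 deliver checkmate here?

no

After Bb7: white king on d5; in check: yes, from the black bishop on b7.
White has 4 legal replies: Kd6, Kc5, Kd4, Kc4.
In check but a legal move exists → not checkmate.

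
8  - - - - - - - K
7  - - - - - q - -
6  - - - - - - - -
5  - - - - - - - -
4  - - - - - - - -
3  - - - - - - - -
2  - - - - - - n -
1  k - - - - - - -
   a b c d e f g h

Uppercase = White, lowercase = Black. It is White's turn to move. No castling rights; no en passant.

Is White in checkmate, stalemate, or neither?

stalemate

White to move; white king on h8.
In check: no.
King squares — g7: attacked by Qf7; h7: attacked by Qf7; g8: attacked by Qf7.
Legal moves for White: none.
Not in check and no legal moves → stalemate.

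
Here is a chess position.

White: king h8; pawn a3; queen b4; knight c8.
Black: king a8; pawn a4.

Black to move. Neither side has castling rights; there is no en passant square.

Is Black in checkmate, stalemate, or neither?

stalemate

Black to move; black king on a8.
In check: no.
King squares — a7: attacked by Nc8; b7: attacked by Qb4; b8: attacked by Qb4.
Legal moves for Black: none.
Not in check and no legal moves → stalemate.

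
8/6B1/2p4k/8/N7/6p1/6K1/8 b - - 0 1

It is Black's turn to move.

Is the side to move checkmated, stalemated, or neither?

Black to move; black king on h6.
In check: yes, from the white bishop on g7.
King squares — g5: available; h5: available; g6: available; g7: available; h7: available.
Legal moves for Black: Kh7, Kxg7, Kg6, Kh5, Kg5.
Black is in check but has 5 legal moves → neither.

neither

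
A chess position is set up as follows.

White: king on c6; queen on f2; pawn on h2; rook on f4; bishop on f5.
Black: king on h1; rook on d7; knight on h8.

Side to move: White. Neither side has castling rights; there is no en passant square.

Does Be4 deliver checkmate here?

yes

After Be4: black king on h1; in check: yes, from the white bishop on e4.
King squares — g1: attacked by Qf2; g2: attacked by Qf2; h2: attacked by Qf2.
Black has no legal moves → checkmate.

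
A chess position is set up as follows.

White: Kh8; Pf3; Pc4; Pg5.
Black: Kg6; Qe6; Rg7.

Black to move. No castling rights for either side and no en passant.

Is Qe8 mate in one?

yes

After Qe8: white king on h8; in check: yes, from the black queen on e8.
King squares — g7: attacked by Kg6; h7: attacked by Kg6; g8: attacked by Rg7.
White has no legal moves → checkmate.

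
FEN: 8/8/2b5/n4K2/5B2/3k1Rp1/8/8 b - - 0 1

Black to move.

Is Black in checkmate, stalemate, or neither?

Black to move; black king on d3.
In check: yes, from the white rook on f3.
Legal moves for Black: Kd4, Kc4, Ke2, Kc2, Bxf3.
Black is in check but has 5 legal moves → neither.

neither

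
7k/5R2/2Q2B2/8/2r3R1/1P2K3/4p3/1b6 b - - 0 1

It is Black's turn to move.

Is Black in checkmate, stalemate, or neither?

checkmate

Black to move; black king on h8.
In check: yes, from the white bishop on f6.
King squares — g7: attacked by Rg4; h7: attacked by Rf7; g8: attacked by Rg4.
Legal moves for Black: none.
In check with no legal moves → checkmate.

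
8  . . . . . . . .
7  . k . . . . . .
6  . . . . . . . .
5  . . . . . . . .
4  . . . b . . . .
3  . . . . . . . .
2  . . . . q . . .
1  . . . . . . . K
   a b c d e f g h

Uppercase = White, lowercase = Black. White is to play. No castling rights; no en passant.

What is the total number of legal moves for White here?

0

White to move; king on h1.
In check: no.
Legal moves: none.
Count: 0.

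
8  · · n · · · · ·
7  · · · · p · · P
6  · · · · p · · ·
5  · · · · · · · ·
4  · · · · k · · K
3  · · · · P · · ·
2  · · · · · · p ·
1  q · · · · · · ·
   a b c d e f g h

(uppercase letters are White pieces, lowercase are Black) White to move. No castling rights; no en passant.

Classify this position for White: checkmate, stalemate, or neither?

neither

White to move; white king on h4.
In check: no.
Legal moves for White: Kh5, Kg5, Kg4, Kh3, Kg3, h8=Q, h8=R, h8=B, h8=N.
White has 9 legal moves and is not in check → neither.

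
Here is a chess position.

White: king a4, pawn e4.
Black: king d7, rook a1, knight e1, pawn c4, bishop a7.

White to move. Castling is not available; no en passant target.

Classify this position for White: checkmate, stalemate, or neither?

White to move; white king on a4.
In check: yes, from the black rook on a1.
Legal moves for White: Kb5, Kb4.
White is in check but has 2 legal moves → neither.

neither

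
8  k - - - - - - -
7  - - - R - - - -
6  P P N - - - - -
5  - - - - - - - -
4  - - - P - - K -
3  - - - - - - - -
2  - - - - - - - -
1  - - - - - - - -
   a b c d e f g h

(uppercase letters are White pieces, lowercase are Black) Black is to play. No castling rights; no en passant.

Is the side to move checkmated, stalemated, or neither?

Black to move; black king on a8.
In check: no.
King squares — a7: attacked by Pb6; b7: attacked by Pa6; b8: attacked by Nc6.
Legal moves for Black: none.
Not in check and no legal moves → stalemate.

stalemate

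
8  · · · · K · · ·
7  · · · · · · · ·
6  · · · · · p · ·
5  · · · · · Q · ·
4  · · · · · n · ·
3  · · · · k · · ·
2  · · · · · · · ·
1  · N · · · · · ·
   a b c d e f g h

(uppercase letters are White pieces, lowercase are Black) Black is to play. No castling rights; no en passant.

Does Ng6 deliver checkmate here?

no

After Ng6: white king on e8; in check: no.
White is not in check, so this cannot be checkmate.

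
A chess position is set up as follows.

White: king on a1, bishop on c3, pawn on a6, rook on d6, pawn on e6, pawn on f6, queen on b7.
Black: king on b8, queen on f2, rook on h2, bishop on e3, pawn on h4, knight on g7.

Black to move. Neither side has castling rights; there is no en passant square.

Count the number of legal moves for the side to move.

0

Black to move; king on b8.
In check: yes, from the white queen on b7.
Legal moves: none.
Count: 0.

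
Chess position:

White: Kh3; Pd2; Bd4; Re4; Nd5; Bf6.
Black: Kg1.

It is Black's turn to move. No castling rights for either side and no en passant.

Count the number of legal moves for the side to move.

2

Black to move; king on g1.
In check: yes, from the white bishop on d4.
Legal moves: Kh1, Kf1.
Count: 2.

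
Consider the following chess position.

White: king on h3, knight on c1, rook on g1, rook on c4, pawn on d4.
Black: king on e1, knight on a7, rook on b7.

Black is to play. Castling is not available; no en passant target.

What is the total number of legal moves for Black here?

2

Black to move; king on e1.
In check: yes, from the white rook on g1.
Legal moves: Kf2, Kd2.
Count: 2.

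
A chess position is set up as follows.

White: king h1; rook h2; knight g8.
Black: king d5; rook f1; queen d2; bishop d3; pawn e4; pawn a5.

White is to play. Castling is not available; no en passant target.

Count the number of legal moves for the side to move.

0

White to move; king on h1.
In check: yes, from the black rook on f1.
Legal moves: none.
Count: 0.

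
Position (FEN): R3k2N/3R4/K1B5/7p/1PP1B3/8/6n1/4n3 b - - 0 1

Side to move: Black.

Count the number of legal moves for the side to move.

Black to move; king on e8.
In check: yes, from the white rook on a8.
Legal moves: none.
Count: 0.

0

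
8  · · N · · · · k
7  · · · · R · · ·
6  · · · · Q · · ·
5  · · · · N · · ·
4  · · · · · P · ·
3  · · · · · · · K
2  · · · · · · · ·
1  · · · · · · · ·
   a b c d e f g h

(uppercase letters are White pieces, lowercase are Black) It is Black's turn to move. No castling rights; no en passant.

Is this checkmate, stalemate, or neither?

Black to move; black king on h8.
In check: no.
King squares — g7: attacked by Re7; h7: attacked by Re7; g8: attacked by Qe6.
Legal moves for Black: none.
Not in check and no legal moves → stalemate.

stalemate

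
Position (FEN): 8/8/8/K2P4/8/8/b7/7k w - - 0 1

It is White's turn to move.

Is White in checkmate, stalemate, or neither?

neither

White to move; white king on a5.
In check: no.
Legal moves for White: Kb6, Ka6, Kb5, Kb4, Ka4, d6.
White has 6 legal moves and is not in check → neither.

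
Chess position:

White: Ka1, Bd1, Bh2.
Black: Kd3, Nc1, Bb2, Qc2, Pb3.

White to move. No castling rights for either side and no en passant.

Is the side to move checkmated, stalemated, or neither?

checkmate

White to move; white king on a1.
In check: yes, from the black bishop on b2.
King squares — b1: attacked by Qc2; a2: attacked by Nc1; b2: attacked by Qc2.
Legal moves for White: none.
In check with no legal moves → checkmate.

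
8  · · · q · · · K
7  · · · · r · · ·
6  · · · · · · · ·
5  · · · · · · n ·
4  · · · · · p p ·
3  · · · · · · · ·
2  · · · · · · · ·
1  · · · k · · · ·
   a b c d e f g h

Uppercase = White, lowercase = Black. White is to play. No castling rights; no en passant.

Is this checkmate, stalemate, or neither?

White to move; white king on h8.
In check: yes, from the black queen on d8.
King squares — g7: attacked by Re7; h7: attacked by Ng5; g8: attacked by Qd8.
Legal moves for White: none.
In check with no legal moves → checkmate.

checkmate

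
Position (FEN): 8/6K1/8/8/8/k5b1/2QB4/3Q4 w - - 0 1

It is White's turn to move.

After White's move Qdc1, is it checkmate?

yes

After Qdc1: black king on a3; in check: yes, from the white queen on c1.
King squares — a2: attacked by Qc2; b2: attacked by Qc1; b3: attacked by Qc2; a4: attacked by Qc2; b4: attacked by Bd2.
Black has no legal moves → checkmate.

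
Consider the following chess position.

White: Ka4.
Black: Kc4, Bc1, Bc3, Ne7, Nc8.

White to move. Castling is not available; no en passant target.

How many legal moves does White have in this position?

0

White to move; king on a4.
In check: no.
Legal moves: none.
Count: 0.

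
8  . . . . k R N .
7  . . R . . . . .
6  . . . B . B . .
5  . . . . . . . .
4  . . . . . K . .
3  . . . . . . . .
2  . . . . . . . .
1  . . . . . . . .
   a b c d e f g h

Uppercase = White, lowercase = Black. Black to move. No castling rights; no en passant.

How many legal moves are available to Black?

Black to move; king on e8.
In check: yes, from the white rook on f8.
Legal moves: none.
Count: 0.

0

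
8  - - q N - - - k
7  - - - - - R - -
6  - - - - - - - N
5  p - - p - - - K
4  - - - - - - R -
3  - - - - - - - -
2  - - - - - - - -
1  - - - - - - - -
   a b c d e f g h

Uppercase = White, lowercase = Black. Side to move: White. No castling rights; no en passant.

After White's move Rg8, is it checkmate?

After Rg8: black king on h8; in check: yes, from the white rook on g8.
King squares — g7: attacked by Rf7; h7: attacked by Rf7; g8: attacked by Nh6.
Black has no legal moves → checkmate.

yes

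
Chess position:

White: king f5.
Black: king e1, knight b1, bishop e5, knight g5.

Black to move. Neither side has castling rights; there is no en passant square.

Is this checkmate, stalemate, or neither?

Black to move; black king on e1.
In check: no.
Legal moves for Black include: Nh7, Nf7, Ne6, Ne4, Nh3, Nf3, Bh8, Bb8, Bg7, Bc7, Bf6, Bd6, Bf4, Bd4, Bg3, Bc3, Bh2, Bb2, ... (list truncated; more exist).
Black has legal moves and is not in check → neither.

neither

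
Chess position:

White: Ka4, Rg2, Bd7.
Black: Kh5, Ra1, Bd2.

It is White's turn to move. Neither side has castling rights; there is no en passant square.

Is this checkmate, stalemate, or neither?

neither

White to move; white king on a4.
In check: yes, from the black rook on a1.
King squares — a3: attacked by Ra1; b3: available; b4: attacked by Bd2; a5: attacked by Ra1; b5: available.
Legal moves for White: Kb5, Kb3.
White is in check but has 2 legal moves → neither.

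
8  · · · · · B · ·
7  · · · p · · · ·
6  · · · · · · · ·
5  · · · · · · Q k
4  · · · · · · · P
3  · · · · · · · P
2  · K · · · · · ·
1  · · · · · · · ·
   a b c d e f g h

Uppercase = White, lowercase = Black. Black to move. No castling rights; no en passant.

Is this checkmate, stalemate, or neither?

Black to move; black king on h5.
In check: yes, from the white queen on g5.
King squares — g4: attacked by Ph3; h4: attacked by Qg5; g5: attacked by Ph4; g6: attacked by Qg5; h6: attacked by Qg5.
Legal moves for Black: none.
In check with no legal moves → checkmate.

checkmate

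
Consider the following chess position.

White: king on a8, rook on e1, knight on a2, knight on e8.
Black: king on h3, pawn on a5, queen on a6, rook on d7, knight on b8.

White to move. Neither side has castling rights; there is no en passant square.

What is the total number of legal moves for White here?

1

White to move; king on a8.
In check: yes, from the black queen on a6.
Legal moves: Kxb8.
Count: 1.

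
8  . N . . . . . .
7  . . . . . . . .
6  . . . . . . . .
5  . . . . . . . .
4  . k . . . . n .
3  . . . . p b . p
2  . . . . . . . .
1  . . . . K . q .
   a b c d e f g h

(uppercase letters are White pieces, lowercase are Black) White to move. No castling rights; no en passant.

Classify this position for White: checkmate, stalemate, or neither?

checkmate

White to move; white king on e1.
In check: yes, from the black queen on g1.
King squares — d1: attacked by Qg1; f1: attacked by Qg1; d2: attacked by Pe3; e2: attacked by Bf3; f2: attacked by Qg1.
Legal moves for White: none.
In check with no legal moves → checkmate.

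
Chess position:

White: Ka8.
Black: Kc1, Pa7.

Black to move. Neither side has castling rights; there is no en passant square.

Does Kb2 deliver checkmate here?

After Kb2: white king on a8; in check: no.
White is not in check, so this cannot be checkmate.

no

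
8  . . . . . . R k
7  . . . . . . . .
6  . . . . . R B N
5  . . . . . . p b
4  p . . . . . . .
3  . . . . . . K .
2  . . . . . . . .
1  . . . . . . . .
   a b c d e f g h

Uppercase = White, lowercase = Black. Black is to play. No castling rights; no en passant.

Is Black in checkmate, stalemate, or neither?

Black to move; black king on h8.
In check: yes, from the white rook on g8.
King squares — g7: attacked by Rg8; h7: attacked by Bg6; g8: attacked by Nh6.
Legal moves for Black: none.
In check with no legal moves → checkmate.

checkmate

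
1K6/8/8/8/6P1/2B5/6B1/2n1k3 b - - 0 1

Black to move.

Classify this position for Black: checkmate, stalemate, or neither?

Black to move; black king on e1.
In check: yes, from the white bishop on c3.
Legal moves for Black: Kf2, Ke2, Kd1.
Black is in check but has 3 legal moves → neither.

neither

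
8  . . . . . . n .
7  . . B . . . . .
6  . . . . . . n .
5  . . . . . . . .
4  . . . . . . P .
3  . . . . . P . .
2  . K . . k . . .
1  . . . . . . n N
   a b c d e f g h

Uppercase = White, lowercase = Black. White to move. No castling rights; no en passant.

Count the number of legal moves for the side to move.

21

White to move; king on b2.
In check: no.
Legal moves: Bd8, Bb8, Bd6, Bb6, Be5, Ba5, Bf4, Bg3, Bh2, Kc3, Kb3, Ka3, Kc2, Ka2, Kc1, Kb1, Ka1, Ng3+, Nf2, g5, f4.
Count: 21.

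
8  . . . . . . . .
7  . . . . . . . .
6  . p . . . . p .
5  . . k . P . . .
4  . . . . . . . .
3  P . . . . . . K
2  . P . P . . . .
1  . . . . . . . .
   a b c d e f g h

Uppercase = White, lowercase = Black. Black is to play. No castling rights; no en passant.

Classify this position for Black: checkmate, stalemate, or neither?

Black to move; black king on c5.
In check: no.
Legal moves for Black: Kc6, Kd5, Kb5, Kd4, Kc4, g5, b5.
Black has 7 legal moves and is not in check → neither.

neither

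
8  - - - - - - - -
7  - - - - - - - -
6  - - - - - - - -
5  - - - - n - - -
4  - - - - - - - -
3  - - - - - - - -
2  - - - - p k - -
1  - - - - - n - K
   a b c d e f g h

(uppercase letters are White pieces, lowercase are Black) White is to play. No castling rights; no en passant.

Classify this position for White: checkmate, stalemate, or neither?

White to move; white king on h1.
In check: no.
King squares — g1: attacked by Kf2; g2: attacked by Kf2; h2: attacked by Nf1.
Legal moves for White: none.
Not in check and no legal moves → stalemate.

stalemate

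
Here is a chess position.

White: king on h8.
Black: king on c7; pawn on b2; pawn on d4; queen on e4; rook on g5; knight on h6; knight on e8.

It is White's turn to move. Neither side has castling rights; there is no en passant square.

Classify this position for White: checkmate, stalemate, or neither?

stalemate

White to move; white king on h8.
In check: no.
King squares — g7: attacked by Rg5; h7: attacked by Qe4; g8: attacked by Rg5.
Legal moves for White: none.
Not in check and no legal moves → stalemate.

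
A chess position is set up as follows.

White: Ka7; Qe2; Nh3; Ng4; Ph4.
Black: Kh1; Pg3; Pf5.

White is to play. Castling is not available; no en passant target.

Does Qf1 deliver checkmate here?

yes

After Qf1: black king on h1; in check: yes, from the white queen on f1.
King squares — g1: attacked by Qf1; g2: attacked by Qf1; h2: attacked by Ng4.
Black has no legal moves → checkmate.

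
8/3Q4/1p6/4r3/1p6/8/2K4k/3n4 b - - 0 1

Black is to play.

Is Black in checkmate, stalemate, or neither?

Black to move; black king on h2.
In check: no.
Legal moves for Black include: Re8, Re7, Re6, Rh5, Rg5, Rf5, Rd5, Rc5+, Rb5, Ra5, Re4, Re3, Re2+, Re1, Kg3, Kg2, Kh1, Kg1, ... (list truncated; more exist).
Black has legal moves and is not in check → neither.

neither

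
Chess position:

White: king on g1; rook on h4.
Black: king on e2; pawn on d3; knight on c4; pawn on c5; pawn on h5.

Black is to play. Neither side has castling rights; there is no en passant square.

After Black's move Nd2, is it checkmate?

no

After Nd2: white king on g1; in check: no.
White is not in check, so this cannot be checkmate.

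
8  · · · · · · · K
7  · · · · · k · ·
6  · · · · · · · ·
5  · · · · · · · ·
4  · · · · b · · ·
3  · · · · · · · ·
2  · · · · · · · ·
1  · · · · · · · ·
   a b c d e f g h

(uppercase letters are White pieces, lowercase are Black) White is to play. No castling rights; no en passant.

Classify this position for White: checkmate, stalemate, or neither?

White to move; white king on h8.
In check: no.
King squares — g7: attacked by Kf7; h7: attacked by Be4; g8: attacked by Kf7.
Legal moves for White: none.
Not in check and no legal moves → stalemate.

stalemate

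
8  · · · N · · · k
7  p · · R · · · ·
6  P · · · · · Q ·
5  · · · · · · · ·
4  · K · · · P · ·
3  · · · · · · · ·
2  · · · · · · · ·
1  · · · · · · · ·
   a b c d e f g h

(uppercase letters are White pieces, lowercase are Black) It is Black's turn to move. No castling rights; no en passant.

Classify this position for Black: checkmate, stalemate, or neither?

Black to move; black king on h8.
In check: no.
King squares — g7: attacked by Qg6; h7: attacked by Qg6; g8: attacked by Qg6.
Legal moves for Black: none.
Not in check and no legal moves → stalemate.

stalemate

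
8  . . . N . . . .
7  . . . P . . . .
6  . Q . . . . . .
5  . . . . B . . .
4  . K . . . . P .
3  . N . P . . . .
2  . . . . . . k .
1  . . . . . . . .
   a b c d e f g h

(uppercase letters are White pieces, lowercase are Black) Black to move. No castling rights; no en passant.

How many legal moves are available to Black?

Black to move; king on g2.
In check: no.
Legal moves: Kh3, Kf3, Kh1, Kf1.
Count: 4.

4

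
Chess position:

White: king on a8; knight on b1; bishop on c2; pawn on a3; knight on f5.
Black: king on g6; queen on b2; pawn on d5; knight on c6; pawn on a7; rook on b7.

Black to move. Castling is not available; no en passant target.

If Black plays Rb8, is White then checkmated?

After Rb8: white king on a8; in check: yes, from the black rook on b8.
King squares — a7: attacked by Nc6; b7: attacked by Qb2; b8: attacked by Qb2.
White has no legal moves → checkmate.

yes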